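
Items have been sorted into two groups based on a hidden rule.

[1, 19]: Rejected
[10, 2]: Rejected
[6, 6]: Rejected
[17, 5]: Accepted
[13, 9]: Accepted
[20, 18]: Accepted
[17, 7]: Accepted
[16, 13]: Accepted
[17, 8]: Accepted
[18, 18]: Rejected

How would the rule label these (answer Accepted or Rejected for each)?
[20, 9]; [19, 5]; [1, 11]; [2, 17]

Accepted, Accepted, Rejected, Rejected

Rule: first > second AND sum ≥ 20. This holds for each 'Accepted' example and fails for each 'Rejected' one.
Accepted: [20, 9], since 20 > 9, 20+9 = 29. Accepted: [19, 5], since 19 > 5, 19+5 = 24. Rejected: [1, 11], since 1 < 11, 1+11 = 12. Rejected: [2, 17], since 2 < 17, 2+17 = 19.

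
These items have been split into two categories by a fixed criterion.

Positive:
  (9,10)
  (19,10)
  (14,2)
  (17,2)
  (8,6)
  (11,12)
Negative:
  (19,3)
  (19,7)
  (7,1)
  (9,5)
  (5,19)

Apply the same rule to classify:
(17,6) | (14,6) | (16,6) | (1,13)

'Positive' ⟺ second is even.
Positive: (17,6), since second 6. Positive: (14,6), since second 6. Positive: (16,6), since second 6. Negative: (1,13), since second 13.

Positive, Positive, Positive, Negative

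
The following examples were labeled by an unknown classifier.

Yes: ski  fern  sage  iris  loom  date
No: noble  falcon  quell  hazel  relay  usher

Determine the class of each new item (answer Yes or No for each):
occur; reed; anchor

No, Yes, No

Rule: length ≤ 4. This holds for each 'Yes' example and fails for each 'No' one.
occur: length 5, does not pass → No. reed: length 4, fits → Yes. anchor: length 6, does not pass → No.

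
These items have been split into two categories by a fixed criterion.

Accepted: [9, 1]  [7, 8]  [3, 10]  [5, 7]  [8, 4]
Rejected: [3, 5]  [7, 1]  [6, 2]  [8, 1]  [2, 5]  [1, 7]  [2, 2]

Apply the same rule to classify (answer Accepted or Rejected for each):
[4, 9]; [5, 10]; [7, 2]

Accepted, Accepted, Rejected

Every 'Accepted' example satisfies: sum ≥ 10. None of the 'Rejected' examples do.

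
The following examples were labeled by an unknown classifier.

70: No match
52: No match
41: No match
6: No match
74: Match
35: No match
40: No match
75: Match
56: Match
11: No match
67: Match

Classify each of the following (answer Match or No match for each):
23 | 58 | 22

'Match' ⟺ digit sum ≥ 9.
23: digit sum 2+3 = 5 — doesn't match, so No match.
58: digit sum 5+8 = 13 — satisfies this, so Match.
22: digit sum 2+2 = 4 — doesn't match, so No match.

No match, Match, No match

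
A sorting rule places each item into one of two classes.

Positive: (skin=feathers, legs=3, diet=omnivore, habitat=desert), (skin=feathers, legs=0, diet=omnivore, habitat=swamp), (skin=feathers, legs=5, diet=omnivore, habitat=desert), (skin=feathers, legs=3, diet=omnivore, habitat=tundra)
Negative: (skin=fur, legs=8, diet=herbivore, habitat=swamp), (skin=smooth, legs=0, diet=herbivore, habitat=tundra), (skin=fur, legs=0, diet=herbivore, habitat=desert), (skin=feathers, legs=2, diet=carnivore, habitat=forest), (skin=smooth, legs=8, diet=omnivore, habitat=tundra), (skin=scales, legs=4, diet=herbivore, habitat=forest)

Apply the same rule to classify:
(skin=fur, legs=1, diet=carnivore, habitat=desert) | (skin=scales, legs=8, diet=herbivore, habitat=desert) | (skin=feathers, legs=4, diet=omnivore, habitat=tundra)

Negative, Negative, Positive

The common property of the 'Positive' items is: diet is omnivore AND skin is feathers. No 'Negative' item has it.
(skin=fur, legs=1, diet=carnivore, habitat=desert): Negative (diet is carnivore, skin is fur).
(skin=scales, legs=8, diet=herbivore, habitat=desert): Negative (diet is herbivore, skin is scales).
(skin=feathers, legs=4, diet=omnivore, habitat=tundra): Positive (diet is omnivore, skin is feathers).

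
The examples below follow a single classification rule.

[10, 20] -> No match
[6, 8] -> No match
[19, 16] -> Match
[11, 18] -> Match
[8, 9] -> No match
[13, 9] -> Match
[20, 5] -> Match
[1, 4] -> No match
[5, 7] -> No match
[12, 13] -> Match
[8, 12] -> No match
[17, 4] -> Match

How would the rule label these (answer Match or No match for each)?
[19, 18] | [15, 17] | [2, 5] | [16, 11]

Match, Match, No match, Match

The common property of the 'Match' items is: first ≥ 11. No 'No match' item has it.
[19, 18] → first 19 → Match. [15, 17] → first 15 → Match. [2, 5] → first 2 → No match. [16, 11] → first 16 → Match.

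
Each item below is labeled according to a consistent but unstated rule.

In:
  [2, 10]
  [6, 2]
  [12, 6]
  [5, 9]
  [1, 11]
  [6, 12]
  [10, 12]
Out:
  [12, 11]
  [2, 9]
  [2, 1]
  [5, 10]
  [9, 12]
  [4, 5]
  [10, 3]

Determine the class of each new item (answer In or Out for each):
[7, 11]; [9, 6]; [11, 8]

One predicate separates the groups cleanly: sum is even.
In: [7, 11], since 7+11 = 18. Out: [9, 6], since 9+6 = 15. Out: [11, 8], since 11+8 = 19.

In, Out, Out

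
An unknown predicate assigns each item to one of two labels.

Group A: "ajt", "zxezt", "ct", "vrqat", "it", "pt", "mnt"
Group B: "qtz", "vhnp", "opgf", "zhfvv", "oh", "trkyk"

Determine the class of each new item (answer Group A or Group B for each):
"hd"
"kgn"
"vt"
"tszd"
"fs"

Group B, Group B, Group A, Group B, Group B

The rule appears to be: ends with 't'.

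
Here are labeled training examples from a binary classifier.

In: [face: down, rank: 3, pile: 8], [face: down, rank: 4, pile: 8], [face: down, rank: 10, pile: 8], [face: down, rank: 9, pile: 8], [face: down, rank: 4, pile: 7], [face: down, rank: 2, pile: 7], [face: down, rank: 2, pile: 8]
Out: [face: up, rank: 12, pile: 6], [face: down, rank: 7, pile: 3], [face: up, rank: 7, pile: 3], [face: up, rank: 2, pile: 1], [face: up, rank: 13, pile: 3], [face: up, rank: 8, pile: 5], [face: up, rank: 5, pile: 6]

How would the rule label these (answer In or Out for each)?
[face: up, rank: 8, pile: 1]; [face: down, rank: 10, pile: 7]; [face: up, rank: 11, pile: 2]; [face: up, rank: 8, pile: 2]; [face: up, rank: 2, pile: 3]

The pattern is that an item is 'In' exactly when: pile ≥ 7.
Out: [face: up, rank: 8, pile: 1], since pile = 1. In: [face: down, rank: 10, pile: 7], since pile = 7. Out: [face: up, rank: 11, pile: 2], since pile = 2. Out: [face: up, rank: 8, pile: 2], since pile = 2. Out: [face: up, rank: 2, pile: 3], since pile = 3.

Out, In, Out, Out, Out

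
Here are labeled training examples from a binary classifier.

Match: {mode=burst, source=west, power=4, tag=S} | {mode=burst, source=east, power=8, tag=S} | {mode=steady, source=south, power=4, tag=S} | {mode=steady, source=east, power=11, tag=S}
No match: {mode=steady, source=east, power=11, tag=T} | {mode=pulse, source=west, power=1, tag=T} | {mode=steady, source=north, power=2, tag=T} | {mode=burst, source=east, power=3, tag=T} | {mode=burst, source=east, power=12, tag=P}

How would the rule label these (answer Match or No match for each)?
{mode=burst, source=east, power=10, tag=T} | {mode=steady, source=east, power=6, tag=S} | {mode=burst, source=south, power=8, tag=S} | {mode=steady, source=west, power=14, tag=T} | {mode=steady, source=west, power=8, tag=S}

No match, Match, Match, No match, Match

The pattern is that an item is 'Match' exactly when: tag is S.
{mode=burst, source=east, power=10, tag=T}: tag is T, fails the rule → No match. {mode=steady, source=east, power=6, tag=S}: tag is S, matches → Match. {mode=burst, source=south, power=8, tag=S}: tag is S, matches → Match. {mode=steady, source=west, power=14, tag=T}: tag is T, fails the rule → No match. {mode=steady, source=west, power=8, tag=S}: tag is S, matches → Match.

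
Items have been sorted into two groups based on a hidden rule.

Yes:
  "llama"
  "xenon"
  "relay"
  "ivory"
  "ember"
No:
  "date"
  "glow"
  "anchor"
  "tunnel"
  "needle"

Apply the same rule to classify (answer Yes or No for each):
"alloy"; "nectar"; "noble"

Yes, No, Yes

The common property of the 'Yes' items is: odd length. No 'No' item has it.
"alloy": length 5 — checks out, so Yes. "nectar": length 6 — fails this test, so No. "noble": length 5 — checks out, so Yes.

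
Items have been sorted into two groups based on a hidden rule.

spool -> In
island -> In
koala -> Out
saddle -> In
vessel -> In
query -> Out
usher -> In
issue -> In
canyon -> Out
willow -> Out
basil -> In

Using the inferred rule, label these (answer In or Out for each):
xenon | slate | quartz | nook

Comparing the two groups points to one rule — contains 's'.
xenon — no 's', hence Out.
slate — has 's', hence In.
quartz — no 's', hence Out.
nook — no 's', hence Out.

Out, In, Out, Out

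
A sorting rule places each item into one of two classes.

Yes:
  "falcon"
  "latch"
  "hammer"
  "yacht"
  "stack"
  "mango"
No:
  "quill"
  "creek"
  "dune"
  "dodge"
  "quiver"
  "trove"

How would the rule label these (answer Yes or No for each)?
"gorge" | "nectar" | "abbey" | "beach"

No, Yes, Yes, Yes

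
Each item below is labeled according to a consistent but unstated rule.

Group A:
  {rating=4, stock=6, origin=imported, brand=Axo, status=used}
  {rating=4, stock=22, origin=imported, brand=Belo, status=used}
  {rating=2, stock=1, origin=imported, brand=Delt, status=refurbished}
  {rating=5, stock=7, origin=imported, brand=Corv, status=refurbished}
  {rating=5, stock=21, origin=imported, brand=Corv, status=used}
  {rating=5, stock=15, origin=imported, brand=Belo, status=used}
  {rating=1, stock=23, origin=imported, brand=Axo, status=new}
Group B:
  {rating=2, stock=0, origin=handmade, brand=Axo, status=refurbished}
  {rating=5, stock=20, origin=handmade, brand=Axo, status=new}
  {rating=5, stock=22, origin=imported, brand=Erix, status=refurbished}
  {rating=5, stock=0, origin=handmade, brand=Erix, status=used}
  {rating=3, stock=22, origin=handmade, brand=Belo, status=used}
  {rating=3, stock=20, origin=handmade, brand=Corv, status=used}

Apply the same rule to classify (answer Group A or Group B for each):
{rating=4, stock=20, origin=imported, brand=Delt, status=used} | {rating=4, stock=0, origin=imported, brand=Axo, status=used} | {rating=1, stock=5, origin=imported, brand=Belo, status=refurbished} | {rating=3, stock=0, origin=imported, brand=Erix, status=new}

Group A, Group A, Group A, Group B

A rule that fits every label: origin is imported AND brand is not Erix — true of each 'Group A' example, false of each 'Group B' one.
{rating=4, stock=20, origin=imported, brand=Delt, status=used}: origin is imported, brand is Delt, checks out → Group A. {rating=4, stock=0, origin=imported, brand=Axo, status=used}: origin is imported, brand is Axo, checks out → Group A. {rating=1, stock=5, origin=imported, brand=Belo, status=refurbished}: origin is imported, brand is Belo, checks out → Group A. {rating=3, stock=0, origin=imported, brand=Erix, status=new}: origin is imported, brand is Erix, lacks this property → Group B.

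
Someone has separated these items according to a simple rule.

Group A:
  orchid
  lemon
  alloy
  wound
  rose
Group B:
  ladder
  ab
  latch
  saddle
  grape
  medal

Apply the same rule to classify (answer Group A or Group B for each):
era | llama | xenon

Group B, Group B, Group A

Every 'Group A' example satisfies: contains 'o'. None of the 'Group B' examples do.
era: no 'o', does not pass → Group B. llama: no 'o', does not pass → Group B. xenon: has 'o', satisfies this → Group A.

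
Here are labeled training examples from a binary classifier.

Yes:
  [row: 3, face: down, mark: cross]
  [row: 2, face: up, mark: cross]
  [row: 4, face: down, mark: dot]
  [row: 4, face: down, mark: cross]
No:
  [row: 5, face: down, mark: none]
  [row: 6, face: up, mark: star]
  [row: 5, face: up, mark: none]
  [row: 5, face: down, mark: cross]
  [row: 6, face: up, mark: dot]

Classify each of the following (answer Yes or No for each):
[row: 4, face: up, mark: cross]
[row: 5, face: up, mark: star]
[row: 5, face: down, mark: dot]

The pattern is that an item is 'Yes' exactly when: row ≤ 4.
[row: 4, face: up, mark: cross]: row = 4 — passes, so Yes.
[row: 5, face: up, mark: star]: row = 5 — lacks this property, so No.
[row: 5, face: down, mark: dot]: row = 5 — lacks this property, so No.

Yes, No, No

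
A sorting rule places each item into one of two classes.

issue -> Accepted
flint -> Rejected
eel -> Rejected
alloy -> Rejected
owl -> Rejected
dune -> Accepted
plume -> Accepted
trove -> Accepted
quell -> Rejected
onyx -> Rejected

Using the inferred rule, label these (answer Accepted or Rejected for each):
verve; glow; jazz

Accepted, Rejected, Rejected

Every 'Accepted' example satisfies: ends with 'e'. None of the 'Rejected' examples do.
verve: ends with 'e' — has this property, so Accepted.
glow: ends with 'w' — fails the rule, so Rejected.
jazz: ends with 'z' — fails the rule, so Rejected.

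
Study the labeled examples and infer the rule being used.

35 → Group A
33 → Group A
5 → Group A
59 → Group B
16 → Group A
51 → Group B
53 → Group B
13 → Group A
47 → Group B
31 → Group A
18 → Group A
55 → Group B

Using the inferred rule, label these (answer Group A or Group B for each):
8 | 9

Group A, Group A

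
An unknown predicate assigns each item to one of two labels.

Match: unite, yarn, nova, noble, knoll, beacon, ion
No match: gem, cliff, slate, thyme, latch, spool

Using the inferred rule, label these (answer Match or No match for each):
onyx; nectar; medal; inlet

All 'Match' examples share one property — contains 'n' — and every 'No match' example lacks it.
onyx → has 'n' → Match.
nectar → has 'n' → Match.
medal → no 'n' → No match.
inlet → has 'n' → Match.

Match, Match, No match, Match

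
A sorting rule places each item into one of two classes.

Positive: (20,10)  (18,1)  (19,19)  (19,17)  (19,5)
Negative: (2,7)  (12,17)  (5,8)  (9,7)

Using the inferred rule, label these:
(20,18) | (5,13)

Positive, Negative

The distinguishing property — first ≥ 17 — holds for all the 'Positive' cases and none of the 'Negative' cases.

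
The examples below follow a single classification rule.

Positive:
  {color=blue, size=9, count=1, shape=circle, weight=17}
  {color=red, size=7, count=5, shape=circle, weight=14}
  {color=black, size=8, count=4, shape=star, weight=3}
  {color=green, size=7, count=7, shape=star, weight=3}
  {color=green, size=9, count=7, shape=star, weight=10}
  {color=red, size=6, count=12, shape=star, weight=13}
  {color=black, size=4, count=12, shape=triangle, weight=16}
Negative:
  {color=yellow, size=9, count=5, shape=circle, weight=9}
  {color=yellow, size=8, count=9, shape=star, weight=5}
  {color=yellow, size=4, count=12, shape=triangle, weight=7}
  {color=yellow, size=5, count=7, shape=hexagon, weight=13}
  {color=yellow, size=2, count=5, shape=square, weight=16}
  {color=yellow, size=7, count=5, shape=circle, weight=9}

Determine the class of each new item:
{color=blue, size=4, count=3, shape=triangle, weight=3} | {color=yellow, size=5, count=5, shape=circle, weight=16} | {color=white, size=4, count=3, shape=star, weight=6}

Positive, Negative, Positive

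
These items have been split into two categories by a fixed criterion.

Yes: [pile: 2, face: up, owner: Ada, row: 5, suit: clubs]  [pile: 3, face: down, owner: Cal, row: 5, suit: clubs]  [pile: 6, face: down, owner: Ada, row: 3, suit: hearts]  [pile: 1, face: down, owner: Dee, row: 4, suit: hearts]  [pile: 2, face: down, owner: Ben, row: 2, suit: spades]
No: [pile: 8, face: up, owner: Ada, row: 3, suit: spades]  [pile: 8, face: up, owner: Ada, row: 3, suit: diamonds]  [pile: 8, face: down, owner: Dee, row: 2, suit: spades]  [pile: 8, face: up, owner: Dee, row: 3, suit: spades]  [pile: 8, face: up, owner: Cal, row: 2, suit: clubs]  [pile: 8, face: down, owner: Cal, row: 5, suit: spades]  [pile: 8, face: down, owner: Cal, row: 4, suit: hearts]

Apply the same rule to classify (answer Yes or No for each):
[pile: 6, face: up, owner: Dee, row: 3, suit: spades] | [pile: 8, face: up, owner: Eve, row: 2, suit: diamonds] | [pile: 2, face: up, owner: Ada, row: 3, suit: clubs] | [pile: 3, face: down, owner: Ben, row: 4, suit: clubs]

All 'Yes' examples share one property — pile ≤ 6 — and every 'No' example lacks it.

Yes, No, Yes, Yes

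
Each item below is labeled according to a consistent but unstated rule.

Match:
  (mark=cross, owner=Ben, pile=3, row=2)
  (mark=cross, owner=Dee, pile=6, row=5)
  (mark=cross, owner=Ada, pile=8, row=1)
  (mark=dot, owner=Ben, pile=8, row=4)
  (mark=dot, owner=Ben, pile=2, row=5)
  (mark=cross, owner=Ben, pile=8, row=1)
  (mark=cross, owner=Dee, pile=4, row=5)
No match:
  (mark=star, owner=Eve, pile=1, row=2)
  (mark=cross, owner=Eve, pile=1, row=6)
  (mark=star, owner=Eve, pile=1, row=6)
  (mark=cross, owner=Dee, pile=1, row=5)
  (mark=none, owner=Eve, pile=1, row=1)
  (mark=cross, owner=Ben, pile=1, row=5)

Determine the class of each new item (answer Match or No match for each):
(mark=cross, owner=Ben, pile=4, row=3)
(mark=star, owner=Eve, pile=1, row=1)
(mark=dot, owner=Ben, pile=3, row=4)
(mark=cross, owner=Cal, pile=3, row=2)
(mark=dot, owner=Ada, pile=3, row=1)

Match, No match, Match, Match, Match

The classifier is using: pile ≥ 2.
(mark=cross, owner=Ben, pile=4, row=3): Match (pile = 4). (mark=star, owner=Eve, pile=1, row=1): No match (pile = 1). (mark=dot, owner=Ben, pile=3, row=4): Match (pile = 3). (mark=cross, owner=Cal, pile=3, row=2): Match (pile = 3). (mark=dot, owner=Ada, pile=3, row=1): Match (pile = 3).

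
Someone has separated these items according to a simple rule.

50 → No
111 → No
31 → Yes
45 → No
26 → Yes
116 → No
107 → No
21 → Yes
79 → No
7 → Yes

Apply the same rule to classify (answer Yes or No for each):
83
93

Every 'Yes' example satisfies: at most 31. None of the 'No' examples do.
83 → 83 > 31 → No.
93 → 93 > 31 → No.

No, No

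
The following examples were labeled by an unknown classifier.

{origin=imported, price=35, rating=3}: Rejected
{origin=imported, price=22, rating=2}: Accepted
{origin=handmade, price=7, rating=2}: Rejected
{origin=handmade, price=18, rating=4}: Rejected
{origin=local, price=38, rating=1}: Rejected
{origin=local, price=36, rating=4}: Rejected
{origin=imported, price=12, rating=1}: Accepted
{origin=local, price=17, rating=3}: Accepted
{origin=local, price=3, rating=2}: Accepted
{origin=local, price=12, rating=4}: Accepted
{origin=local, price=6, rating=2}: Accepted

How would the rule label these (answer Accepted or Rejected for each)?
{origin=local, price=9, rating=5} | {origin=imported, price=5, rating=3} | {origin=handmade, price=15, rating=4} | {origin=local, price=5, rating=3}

The distinguishing property — origin is not handmade AND price ≤ 22 — holds for all the 'Accepted' cases and none of the 'Rejected' cases.

Accepted, Accepted, Rejected, Accepted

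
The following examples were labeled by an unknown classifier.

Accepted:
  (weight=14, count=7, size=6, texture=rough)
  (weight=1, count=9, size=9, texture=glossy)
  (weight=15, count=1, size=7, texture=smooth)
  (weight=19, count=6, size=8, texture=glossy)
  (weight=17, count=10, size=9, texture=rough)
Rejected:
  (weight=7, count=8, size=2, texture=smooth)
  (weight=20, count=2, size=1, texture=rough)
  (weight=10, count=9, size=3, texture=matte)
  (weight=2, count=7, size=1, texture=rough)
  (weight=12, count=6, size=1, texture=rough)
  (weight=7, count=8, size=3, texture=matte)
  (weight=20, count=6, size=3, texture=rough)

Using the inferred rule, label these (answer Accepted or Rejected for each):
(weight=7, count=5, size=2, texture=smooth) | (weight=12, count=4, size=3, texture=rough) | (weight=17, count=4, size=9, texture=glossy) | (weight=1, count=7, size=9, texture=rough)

Rejected, Rejected, Accepted, Accepted

The distinguishing property — size ≥ 6 — holds for all the 'Accepted' cases and none of the 'Rejected' cases.
(weight=7, count=5, size=2, texture=smooth) → size = 2 → Rejected. (weight=12, count=4, size=3, texture=rough) → size = 3 → Rejected. (weight=17, count=4, size=9, texture=glossy) → size = 9 → Accepted. (weight=1, count=7, size=9, texture=rough) → size = 9 → Accepted.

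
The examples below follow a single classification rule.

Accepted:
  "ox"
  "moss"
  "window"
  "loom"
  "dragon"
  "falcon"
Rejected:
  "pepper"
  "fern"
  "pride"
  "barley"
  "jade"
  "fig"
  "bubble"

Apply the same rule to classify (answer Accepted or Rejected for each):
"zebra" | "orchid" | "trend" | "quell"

'Accepted' ⟺ contains 'o'.

Rejected, Accepted, Rejected, Rejected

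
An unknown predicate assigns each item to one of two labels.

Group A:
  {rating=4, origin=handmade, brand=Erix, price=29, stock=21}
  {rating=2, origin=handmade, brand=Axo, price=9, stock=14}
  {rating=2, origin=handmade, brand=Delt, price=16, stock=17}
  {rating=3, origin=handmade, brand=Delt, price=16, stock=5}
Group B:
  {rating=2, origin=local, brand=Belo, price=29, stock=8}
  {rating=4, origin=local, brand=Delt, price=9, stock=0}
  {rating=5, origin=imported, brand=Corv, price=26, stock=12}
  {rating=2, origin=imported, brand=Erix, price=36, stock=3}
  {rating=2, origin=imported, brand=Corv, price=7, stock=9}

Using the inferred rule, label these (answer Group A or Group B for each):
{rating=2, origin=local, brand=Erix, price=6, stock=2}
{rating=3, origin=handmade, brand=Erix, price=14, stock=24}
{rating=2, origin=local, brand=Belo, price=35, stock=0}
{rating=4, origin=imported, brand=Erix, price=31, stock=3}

Rule: origin is handmade. This holds for each 'Group A' example and fails for each 'Group B' one.
{rating=2, origin=local, brand=Erix, price=6, stock=2} → origin is local → Group B.
{rating=3, origin=handmade, brand=Erix, price=14, stock=24} → origin is handmade → Group A.
{rating=2, origin=local, brand=Belo, price=35, stock=0} → origin is local → Group B.
{rating=4, origin=imported, brand=Erix, price=31, stock=3} → origin is imported → Group B.

Group B, Group A, Group B, Group B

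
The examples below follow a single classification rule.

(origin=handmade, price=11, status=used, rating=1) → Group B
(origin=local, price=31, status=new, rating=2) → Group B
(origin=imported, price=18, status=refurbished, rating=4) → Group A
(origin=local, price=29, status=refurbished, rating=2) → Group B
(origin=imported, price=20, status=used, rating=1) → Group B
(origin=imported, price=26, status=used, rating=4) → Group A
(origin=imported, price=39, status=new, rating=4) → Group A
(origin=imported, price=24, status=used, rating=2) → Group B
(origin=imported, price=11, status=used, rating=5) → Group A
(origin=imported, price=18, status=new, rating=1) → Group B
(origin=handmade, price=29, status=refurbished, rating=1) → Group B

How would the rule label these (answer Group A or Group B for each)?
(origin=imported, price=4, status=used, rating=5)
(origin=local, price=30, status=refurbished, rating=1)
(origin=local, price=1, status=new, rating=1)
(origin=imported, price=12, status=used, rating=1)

A rule that fits every label: rating ≥ 4 — true of each 'Group A' example, false of each 'Group B' one.
(origin=imported, price=4, status=used, rating=5) — rating = 5, hence Group A.
(origin=local, price=30, status=refurbished, rating=1) — rating = 1, hence Group B.
(origin=local, price=1, status=new, rating=1) — rating = 1, hence Group B.
(origin=imported, price=12, status=used, rating=1) — rating = 1, hence Group B.

Group A, Group B, Group B, Group B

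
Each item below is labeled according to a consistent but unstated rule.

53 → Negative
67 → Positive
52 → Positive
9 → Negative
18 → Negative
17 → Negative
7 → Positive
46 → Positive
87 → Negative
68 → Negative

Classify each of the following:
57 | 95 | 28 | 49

Negative, Negative, Positive, Positive

One predicate separates the groups cleanly: ≡ 1 (mod 3).
Negative: 57, since 57 mod 3 = 0.
Negative: 95, since 95 mod 3 = 2.
Positive: 28, since 28 mod 3 = 1.
Positive: 49, since 49 mod 3 = 1.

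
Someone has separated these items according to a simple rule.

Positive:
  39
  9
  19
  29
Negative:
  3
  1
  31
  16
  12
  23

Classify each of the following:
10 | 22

Negative, Negative

'Positive' ⟺ ends in digit 9.
10: Negative (last digit 0).
22: Negative (last digit 2).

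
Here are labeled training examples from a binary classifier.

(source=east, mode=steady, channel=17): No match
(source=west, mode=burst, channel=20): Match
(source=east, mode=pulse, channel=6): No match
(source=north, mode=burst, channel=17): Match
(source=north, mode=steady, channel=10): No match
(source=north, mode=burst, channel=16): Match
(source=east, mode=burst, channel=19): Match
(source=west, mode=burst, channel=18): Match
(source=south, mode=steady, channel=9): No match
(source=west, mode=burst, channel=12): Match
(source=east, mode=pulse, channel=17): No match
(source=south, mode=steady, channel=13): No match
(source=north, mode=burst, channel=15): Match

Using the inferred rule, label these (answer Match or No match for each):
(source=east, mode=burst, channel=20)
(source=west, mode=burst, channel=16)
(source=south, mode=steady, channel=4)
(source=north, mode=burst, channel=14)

Match, Match, No match, Match

The simplest hypothesis consistent with all the labels is: mode is burst.
(source=east, mode=burst, channel=20): mode is burst — qualifies, so Match. (source=west, mode=burst, channel=16): mode is burst — qualifies, so Match. (source=south, mode=steady, channel=4): mode is steady — does not fit, so No match. (source=north, mode=burst, channel=14): mode is burst — qualifies, so Match.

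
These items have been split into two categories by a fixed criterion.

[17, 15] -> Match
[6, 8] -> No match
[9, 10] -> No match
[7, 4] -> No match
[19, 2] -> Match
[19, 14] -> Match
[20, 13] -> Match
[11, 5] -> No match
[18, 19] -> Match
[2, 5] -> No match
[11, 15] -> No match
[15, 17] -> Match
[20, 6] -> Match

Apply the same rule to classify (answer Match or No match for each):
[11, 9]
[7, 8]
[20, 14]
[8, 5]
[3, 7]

No match, No match, Match, No match, No match

The pattern is that an item is 'Match' exactly when: first ≥ 13.
[11, 9]: first 11 — does not pass, so No match.
[7, 8]: first 7 — does not pass, so No match.
[20, 14]: first 20 — has this property, so Match.
[8, 5]: first 8 — does not pass, so No match.
[3, 7]: first 3 — does not pass, so No match.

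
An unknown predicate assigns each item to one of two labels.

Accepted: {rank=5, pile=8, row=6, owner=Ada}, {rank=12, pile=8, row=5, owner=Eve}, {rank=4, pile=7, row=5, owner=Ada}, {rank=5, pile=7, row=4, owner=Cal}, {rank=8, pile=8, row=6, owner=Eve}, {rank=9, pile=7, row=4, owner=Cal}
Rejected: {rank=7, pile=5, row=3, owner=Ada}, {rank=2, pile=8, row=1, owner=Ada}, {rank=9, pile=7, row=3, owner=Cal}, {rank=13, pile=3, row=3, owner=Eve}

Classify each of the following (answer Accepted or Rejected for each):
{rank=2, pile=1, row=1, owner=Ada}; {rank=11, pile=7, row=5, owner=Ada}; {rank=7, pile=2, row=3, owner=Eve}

Every 'Accepted' example satisfies: row ≥ 4. None of the 'Rejected' examples do.

Rejected, Accepted, Rejected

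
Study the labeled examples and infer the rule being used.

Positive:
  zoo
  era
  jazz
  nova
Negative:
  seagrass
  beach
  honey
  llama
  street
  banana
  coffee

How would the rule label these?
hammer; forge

Negative, Negative

'Positive' ⟺ length ≤ 4.
hammer — length 6, hence Negative.
forge — length 5, hence Negative.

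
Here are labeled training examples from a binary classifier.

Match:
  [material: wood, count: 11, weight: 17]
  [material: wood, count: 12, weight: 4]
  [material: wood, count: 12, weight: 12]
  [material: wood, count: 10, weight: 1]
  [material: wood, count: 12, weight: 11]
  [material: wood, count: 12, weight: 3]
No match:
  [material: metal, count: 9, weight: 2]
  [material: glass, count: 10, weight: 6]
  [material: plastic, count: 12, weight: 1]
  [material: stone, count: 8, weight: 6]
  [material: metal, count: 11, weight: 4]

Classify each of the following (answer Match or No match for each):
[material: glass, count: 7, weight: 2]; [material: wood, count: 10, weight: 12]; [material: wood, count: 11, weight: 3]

No match, Match, Match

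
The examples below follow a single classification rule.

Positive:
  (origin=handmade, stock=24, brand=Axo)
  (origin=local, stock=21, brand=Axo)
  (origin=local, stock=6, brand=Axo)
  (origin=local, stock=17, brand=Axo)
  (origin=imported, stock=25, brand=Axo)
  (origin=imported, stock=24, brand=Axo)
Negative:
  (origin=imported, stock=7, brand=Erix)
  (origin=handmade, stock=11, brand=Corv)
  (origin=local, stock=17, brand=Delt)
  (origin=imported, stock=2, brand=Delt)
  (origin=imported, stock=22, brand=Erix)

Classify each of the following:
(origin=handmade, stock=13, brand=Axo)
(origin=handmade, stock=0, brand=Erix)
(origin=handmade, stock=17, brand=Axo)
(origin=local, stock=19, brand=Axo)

Positive, Negative, Positive, Positive

The simplest hypothesis consistent with all the labels is: brand is Axo.
Positive: (origin=handmade, stock=13, brand=Axo), since brand is Axo. Negative: (origin=handmade, stock=0, brand=Erix), since brand is Erix. Positive: (origin=handmade, stock=17, brand=Axo), since brand is Axo. Positive: (origin=local, stock=19, brand=Axo), since brand is Axo.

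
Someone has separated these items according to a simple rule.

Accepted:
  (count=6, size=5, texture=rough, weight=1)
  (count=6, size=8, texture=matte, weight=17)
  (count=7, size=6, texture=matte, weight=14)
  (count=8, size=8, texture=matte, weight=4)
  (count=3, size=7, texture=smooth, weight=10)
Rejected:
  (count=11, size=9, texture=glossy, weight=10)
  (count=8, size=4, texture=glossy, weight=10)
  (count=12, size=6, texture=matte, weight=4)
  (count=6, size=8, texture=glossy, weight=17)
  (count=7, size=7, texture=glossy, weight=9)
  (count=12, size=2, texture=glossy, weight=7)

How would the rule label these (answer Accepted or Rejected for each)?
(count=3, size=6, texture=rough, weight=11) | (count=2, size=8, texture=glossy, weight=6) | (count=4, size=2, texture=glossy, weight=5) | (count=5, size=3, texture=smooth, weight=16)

The rule appears to be: texture is not glossy AND count ≤ 8.

Accepted, Rejected, Rejected, Accepted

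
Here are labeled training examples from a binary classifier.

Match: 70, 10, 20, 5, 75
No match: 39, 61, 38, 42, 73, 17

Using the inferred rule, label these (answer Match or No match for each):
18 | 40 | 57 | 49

No match, Match, No match, No match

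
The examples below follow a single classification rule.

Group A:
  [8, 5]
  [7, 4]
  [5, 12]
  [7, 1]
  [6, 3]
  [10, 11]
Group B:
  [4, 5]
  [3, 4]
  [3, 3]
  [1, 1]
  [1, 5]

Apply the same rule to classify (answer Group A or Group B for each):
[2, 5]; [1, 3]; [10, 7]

The common property of the 'Group A' items is: first ≥ 5. No 'Group B' item has it.
[2, 5]: first 2 — fails the rule, so Group B. [1, 3]: first 1 — fails the rule, so Group B. [10, 7]: first 10 — fits, so Group A.

Group B, Group B, Group A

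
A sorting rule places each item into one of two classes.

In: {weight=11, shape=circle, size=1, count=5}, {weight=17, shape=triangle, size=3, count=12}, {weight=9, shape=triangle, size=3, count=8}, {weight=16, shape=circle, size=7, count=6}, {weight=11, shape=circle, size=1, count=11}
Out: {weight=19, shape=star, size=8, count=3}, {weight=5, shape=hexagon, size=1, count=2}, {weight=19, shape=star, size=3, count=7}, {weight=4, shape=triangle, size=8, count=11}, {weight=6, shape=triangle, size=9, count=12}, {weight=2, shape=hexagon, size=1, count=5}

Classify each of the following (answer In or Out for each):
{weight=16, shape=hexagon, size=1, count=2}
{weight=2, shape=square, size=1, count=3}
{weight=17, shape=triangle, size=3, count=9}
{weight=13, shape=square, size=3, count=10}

The simplest hypothesis consistent with all the labels is: weight ≥ 9 AND weight ≤ 17.
{weight=16, shape=hexagon, size=1, count=2}: weight = 16 — meets the rule, so In.
{weight=2, shape=square, size=1, count=3}: weight = 2 — does not pass, so Out.
{weight=17, shape=triangle, size=3, count=9}: weight = 17 — meets the rule, so In.
{weight=13, shape=square, size=3, count=10}: weight = 13 — meets the rule, so In.

In, Out, In, In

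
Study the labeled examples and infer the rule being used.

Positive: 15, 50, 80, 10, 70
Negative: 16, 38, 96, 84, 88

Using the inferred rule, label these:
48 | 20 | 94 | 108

Negative, Positive, Negative, Negative

Checking candidate rules against both groups, what survives is: multiple of 5.
48: Negative (48 = 5·9 + 3).
20: Positive (20 = 5·4).
94: Negative (94 = 5·18 + 4).
108: Negative (108 = 5·21 + 3).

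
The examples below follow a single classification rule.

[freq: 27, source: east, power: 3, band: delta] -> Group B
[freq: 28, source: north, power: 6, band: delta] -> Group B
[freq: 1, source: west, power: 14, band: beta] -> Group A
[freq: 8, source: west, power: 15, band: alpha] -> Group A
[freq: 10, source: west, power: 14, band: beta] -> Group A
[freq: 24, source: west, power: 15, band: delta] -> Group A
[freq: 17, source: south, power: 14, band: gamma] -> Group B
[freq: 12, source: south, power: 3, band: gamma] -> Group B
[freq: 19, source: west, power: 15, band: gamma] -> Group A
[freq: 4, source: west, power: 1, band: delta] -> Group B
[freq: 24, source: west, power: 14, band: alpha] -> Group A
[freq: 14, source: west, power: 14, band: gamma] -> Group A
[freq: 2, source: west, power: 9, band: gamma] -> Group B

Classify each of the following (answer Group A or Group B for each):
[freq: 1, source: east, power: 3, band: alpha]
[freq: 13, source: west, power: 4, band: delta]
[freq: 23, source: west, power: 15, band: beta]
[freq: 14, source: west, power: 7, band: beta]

'Group A' ⟺ source is west AND power ≥ 14.

Group B, Group B, Group A, Group B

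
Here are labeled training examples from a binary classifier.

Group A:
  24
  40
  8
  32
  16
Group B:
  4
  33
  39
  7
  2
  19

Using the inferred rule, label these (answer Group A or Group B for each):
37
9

Group B, Group B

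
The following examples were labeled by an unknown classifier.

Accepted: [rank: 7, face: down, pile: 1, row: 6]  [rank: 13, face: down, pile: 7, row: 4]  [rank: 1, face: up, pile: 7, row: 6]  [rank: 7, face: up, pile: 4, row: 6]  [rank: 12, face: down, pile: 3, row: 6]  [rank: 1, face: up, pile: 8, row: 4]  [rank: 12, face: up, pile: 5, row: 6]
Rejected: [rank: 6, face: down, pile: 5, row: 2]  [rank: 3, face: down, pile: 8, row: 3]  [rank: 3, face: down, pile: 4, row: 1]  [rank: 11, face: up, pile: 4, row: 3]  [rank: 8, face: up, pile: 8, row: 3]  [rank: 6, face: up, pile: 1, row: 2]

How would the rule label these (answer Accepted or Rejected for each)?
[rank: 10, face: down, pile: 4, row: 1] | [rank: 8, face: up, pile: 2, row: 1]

Rejected, Rejected

The classifier is using: row ≥ 4.
Rejected: [rank: 10, face: down, pile: 4, row: 1], since row = 1.
Rejected: [rank: 8, face: up, pile: 2, row: 1], since row = 1.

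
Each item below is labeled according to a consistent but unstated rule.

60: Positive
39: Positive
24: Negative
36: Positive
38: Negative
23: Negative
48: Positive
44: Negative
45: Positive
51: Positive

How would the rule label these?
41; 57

Negative, Positive

The pattern is that an item is 'Positive' exactly when: multiple of 3 AND at least 36.
41: 41 = 3·13 + 2, 41 ≥ 36 — fails the rule, so Negative. 57: 57 = 3·19, 57 ≥ 36 — satisfies this, so Positive.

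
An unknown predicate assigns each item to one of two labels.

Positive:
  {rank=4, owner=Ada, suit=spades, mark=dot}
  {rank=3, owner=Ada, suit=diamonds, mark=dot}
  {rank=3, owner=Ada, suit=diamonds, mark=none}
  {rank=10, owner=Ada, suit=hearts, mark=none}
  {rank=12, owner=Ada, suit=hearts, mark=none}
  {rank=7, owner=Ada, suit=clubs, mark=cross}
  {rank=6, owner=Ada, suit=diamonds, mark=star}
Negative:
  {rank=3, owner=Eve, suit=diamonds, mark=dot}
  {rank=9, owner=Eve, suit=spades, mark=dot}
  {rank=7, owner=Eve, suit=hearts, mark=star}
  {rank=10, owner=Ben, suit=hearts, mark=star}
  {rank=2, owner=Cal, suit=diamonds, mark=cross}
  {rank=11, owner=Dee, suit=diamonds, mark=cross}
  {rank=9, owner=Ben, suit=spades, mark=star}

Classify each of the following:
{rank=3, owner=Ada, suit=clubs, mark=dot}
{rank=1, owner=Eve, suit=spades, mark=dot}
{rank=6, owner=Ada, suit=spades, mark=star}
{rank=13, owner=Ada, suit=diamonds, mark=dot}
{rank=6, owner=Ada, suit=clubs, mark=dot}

Positive, Negative, Positive, Positive, Positive

One predicate separates the groups cleanly: owner is Ada.
{rank=3, owner=Ada, suit=clubs, mark=dot} → owner is Ada → Positive. {rank=1, owner=Eve, suit=spades, mark=dot} → owner is Eve → Negative. {rank=6, owner=Ada, suit=spades, mark=star} → owner is Ada → Positive. {rank=13, owner=Ada, suit=diamonds, mark=dot} → owner is Ada → Positive. {rank=6, owner=Ada, suit=clubs, mark=dot} → owner is Ada → Positive.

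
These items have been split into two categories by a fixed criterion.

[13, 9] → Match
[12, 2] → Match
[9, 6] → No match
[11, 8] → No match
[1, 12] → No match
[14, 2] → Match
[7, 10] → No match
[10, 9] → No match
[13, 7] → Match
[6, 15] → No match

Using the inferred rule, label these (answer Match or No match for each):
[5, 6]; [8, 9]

No match, No match

The common property of the 'Match' items is: sum is even. No 'No match' item has it.
[5, 6] → 5+6 = 11 → No match.
[8, 9] → 8+9 = 17 → No match.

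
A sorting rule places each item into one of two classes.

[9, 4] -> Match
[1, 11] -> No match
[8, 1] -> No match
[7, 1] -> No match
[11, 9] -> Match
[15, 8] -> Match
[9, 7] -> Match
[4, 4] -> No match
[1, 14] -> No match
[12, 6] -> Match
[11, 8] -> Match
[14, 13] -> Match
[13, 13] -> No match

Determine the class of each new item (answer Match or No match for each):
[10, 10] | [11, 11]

No match, No match

'Match' ⟺ first > second AND sum ≥ 12.
[10, 10] → 10 = 10, 10+10 = 20 → No match.
[11, 11] → 11 = 11, 11+11 = 22 → No match.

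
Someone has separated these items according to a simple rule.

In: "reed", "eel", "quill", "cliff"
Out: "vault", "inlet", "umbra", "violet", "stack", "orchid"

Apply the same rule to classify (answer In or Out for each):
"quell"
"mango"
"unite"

Rule: has a double letter. This holds for each 'In' example and fails for each 'Out' one.

In, Out, Out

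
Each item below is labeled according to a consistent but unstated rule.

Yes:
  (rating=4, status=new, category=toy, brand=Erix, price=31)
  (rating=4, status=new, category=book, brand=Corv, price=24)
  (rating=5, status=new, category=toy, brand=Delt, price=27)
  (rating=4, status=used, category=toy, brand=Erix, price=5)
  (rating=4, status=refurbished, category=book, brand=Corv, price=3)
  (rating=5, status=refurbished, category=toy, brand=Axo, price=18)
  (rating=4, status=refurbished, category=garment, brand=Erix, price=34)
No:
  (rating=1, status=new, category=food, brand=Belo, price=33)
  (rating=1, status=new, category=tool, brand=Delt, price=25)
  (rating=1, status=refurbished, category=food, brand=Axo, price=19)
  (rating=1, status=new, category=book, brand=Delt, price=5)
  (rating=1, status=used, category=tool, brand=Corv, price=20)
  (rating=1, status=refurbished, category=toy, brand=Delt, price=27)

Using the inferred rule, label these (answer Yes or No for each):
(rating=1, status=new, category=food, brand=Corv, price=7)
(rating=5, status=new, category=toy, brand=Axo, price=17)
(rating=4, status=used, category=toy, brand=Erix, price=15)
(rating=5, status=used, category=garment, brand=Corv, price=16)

No, Yes, Yes, Yes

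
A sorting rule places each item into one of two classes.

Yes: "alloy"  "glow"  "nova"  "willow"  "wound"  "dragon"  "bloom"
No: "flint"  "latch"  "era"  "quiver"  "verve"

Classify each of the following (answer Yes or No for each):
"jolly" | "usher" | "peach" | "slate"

The common property of the 'Yes' items is: contains 'o'. No 'No' item has it.
Yes: "jolly", since has 'o'.
No: "usher", since no 'o'.
No: "peach", since no 'o'.
No: "slate", since no 'o'.

Yes, No, No, No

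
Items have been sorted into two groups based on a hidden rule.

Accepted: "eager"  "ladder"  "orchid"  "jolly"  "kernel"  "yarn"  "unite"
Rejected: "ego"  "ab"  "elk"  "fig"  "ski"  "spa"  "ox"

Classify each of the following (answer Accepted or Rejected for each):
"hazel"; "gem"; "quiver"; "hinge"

Accepted, Rejected, Accepted, Accepted

The rule appears to be: length ≥ 4.
"hazel" → length 5 → Accepted.
"gem" → length 3 → Rejected.
"quiver" → length 6 → Accepted.
"hinge" → length 5 → Accepted.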